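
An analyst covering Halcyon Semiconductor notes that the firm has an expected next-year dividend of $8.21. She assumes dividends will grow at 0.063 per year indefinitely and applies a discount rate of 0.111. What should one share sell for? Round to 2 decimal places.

Gordon growth model: P₀ = D₁/(r − g), with D₁ = 8.21 given directly.
P₀ = 8.2100 / (0.111 − 0.063) = 8.2100 / 0.048 = 171.0417

$171.04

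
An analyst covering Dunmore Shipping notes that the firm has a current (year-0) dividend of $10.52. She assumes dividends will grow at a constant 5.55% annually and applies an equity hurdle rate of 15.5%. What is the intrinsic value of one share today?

Gordon growth model: P₀ = D₁/(r − g). D₁ = 10.52 × (1 + 0.0555) = 11.1039.
P₀ = 11.1039 / (0.155 − 0.0555) = 11.1039 / 0.0995 = 111.5966

$111.60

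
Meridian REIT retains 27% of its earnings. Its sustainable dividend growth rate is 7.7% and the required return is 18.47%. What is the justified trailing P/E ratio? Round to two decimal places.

Payout ratio b = 1 − 0.27 = 0.73.
Justified trailing P/E = b(1+g)/(r−g) = 0.73×(1+0.077)/(0.1847−0.077) = 7.3000

7.30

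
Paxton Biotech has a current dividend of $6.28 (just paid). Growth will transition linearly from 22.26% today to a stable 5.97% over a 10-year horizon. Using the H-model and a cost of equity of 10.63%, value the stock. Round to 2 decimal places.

$252.57

H-model: P₀ = D₀[(1+g_L) + H(g_S−g_L)]/(r−g_L), with H = 10/2 = 5.
P₀ = 6.28 × [(1+0.0597) + 5×(0.2226−0.0597)] / (0.1063−0.0597)
   = 6.28 × 1.8742 / 0.0466 = 252.5746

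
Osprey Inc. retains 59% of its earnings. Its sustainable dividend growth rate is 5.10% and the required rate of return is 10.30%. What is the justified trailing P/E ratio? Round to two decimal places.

8.29

Payout ratio b = 1 − 0.59 = 0.41.
Justified trailing P/E = b(1+g)/(r−g) = 0.41×(1+0.051)/(0.103−0.051) = 8.2867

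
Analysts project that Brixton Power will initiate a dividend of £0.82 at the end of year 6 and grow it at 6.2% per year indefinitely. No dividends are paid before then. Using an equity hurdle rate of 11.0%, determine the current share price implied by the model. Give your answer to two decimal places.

Deferred-dividend DDM. At t=5 the remaining stream is a growing perpetuity with first payment D_6 = 0.82.
V_5 = D_6/(r−g) = 0.82/(0.11−0.062) = 17.0833
P₀ = V_5/(1+r)^5 = 17.0833/(1+0.11)^5 = 10.1381

£10.14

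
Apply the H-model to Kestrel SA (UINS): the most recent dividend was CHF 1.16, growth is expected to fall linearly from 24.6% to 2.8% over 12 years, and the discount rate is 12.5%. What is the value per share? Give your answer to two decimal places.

CHF 27.94

H-model: P₀ = D₀[(1+g_L) + H(g_S−g_L)]/(r−g_L), with H = 12/2 = 6.
P₀ = 1.16 × [(1+0.028) + 6×(0.246−0.028)] / (0.125−0.028)
   = 1.16 × 2.3360 / 0.097 = 27.9357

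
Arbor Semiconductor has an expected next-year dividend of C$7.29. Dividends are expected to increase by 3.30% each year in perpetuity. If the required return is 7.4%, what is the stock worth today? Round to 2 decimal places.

Gordon growth model: P₀ = D₁/(r − g), with D₁ = 7.29 given directly.
P₀ = 7.2900 / (0.074 − 0.033) = 7.2900 / 0.041 = 177.8049

C$177.80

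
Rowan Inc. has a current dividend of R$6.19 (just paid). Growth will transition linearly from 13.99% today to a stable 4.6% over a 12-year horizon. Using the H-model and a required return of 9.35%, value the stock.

R$209.73

H-model: P₀ = D₀[(1+g_L) + H(g_S−g_L)]/(r−g_L), with H = 12/2 = 6.
P₀ = 6.19 × [(1+0.046) + 6×(0.1399−0.046)] / (0.0935−0.046)
   = 6.19 × 1.6094 / 0.0475 = 209.7302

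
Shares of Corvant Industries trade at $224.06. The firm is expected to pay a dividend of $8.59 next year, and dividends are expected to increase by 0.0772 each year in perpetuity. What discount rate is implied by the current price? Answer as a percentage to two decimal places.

11.55%

Rearranging the constant-growth DDM: r = D₁/P₀ + g.
r = 8.5900 / 224.06 + 0.0772 = 0.03834 + 0.0772 = 0.11554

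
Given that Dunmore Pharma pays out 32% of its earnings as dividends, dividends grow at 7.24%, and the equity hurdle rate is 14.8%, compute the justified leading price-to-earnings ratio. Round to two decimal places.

4.23

Justified leading P/E = b/(r−g) = 0.32/(0.148−0.0724) = 4.2328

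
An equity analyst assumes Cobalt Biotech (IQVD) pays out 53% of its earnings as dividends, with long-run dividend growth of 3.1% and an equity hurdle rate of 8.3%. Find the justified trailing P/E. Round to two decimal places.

Justified trailing P/E = b(1+g)/(r−g) = 0.53×(1+0.031)/(0.083−0.031) = 10.5083

10.51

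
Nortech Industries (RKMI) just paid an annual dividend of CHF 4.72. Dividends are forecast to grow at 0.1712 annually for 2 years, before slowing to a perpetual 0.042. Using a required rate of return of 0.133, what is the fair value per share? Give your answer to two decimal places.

Two-stage DDM. Project D₁…D_2 at 0.1712, terminal growth 0.042, discount at r = 0.133.
D_1 = 5.5281
D_2 = 6.4745
Terminal value at t=2: TV = D_3/(r−g) = 6.7464/(0.133−0.042) = 74.1362
P₀ = 5.5281/(1+0.133)^1 + 6.4745/(1+0.133)^2 + 74.1362/(1+0.133)^2 = 67.6753

CHF 67.68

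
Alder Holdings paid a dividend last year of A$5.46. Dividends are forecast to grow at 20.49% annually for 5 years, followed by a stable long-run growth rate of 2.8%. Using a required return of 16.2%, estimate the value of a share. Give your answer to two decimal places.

Two-stage DDM. Project D₁…D_5 at 0.2049, terminal growth 0.028, discount at r = 0.162.
D_1 = 6.5788
D_2 = 7.9267
D_3 = 9.5509
D_4 = 11.5079
D_5 = 13.8659
Terminal value at t=5: TV = D_6/(r−g) = 14.2541/(0.162−0.028) = 106.3741
P₀ = 6.5788/(1+0.162)^1 + 7.9267/(1+0.162)^2 + 9.5509/(1+0.162)^3 + 11.5079/(1+0.162)^4 + 13.8659/(1+0.162)^5 + 106.3741/(1+0.162)^5 = 80.6884

A$80.69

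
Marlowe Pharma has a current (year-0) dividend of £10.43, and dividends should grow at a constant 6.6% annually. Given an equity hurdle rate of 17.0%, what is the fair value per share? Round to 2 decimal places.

£106.91

Gordon growth model: P₀ = D₁/(r − g). D₁ = 10.43 × (1 + 0.066) = 11.1184.
P₀ = 11.1184 / (0.17 − 0.066) = 11.1184 / 0.104 = 106.9075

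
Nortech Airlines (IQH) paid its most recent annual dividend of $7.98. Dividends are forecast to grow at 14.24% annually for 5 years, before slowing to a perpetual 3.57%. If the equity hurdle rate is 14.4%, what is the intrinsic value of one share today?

$115.52

Two-stage DDM. Project D₁…D_5 at 0.1424, terminal growth 0.0357, discount at r = 0.144.
D_1 = 9.1164
D_2 = 10.4145
D_3 = 11.8975
D_4 = 13.5918
D_5 = 15.5272
Terminal value at t=5: TV = D_6/(r−g) = 16.0815/(0.144−0.0357) = 148.4907
P₀ = 9.1164/(1+0.144)^1 + 10.4145/(1+0.144)^2 + 11.8975/(1+0.144)^3 + 13.5918/(1+0.144)^4 + 15.5272/(1+0.144)^5 + 148.4907/(1+0.144)^5 = 115.5155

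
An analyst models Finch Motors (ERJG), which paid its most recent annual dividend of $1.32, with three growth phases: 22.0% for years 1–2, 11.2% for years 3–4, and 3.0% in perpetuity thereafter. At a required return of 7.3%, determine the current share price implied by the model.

$50.71

Three-stage DDM. Project D₁…D_4; terminal Gordon value at t=4 with g = 0.03; discount at r = 0.073.
D_1 = 1.6104
D_2 = 1.9647
D_3 = 2.1847
D_4 = 2.4294
TV_4 = 2.5023/(0.073−0.03) = 58.1932
P₀ = Σ Dₜ/(1+r)ᵗ + TV_4/(1+r)^4 = 50.7094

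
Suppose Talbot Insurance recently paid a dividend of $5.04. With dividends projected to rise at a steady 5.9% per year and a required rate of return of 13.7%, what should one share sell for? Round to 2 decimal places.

$68.43

Gordon growth model: P₀ = D₁/(r − g). D₁ = 5.04 × (1 + 0.059) = 5.3374.
P₀ = 5.3374 / (0.137 − 0.059) = 5.3374 / 0.078 = 68.4277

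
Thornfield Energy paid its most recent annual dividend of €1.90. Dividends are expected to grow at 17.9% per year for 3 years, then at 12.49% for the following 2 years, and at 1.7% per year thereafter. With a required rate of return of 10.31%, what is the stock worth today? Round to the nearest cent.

Three-stage DDM. Project D₁…D_5; terminal Gordon value at t=5 with g = 0.017; discount at r = 0.1031.
D_1 = 2.2401
D_2 = 2.6411
D_3 = 3.1138
D_4 = 3.5027
D_5 = 3.9402
TV_5 = 4.0072/(0.1031−0.017) = 46.5415
P₀ = Σ Dₜ/(1+r)ᵗ + TV_5/(1+r)^5 = 39.7939

€39.79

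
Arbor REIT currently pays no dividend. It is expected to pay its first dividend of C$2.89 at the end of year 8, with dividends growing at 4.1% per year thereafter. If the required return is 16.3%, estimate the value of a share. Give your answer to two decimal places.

Deferred-dividend DDM. At t=7 the remaining stream is a growing perpetuity with first payment D_8 = 2.89.
V_7 = D_8/(r−g) = 2.89/(0.163−0.041) = 23.6885
P₀ = V_7/(1+r)^7 = 23.6885/(1+0.163)^7 = 8.2315

C$8.23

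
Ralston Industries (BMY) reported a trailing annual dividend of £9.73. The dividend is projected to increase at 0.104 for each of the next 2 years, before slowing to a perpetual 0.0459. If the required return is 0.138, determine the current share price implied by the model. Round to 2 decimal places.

£122.59

Two-stage DDM. Project D₁…D_2 at 0.104, terminal growth 0.0459, discount at r = 0.138.
D_1 = 10.7419
D_2 = 11.8591
Terminal value at t=2: TV = D_3/(r−g) = 12.4034/(0.138−0.0459) = 134.6733
P₀ = 10.7419/(1+0.138)^1 + 11.8591/(1+0.138)^2 + 134.6733/(1+0.138)^2 = 122.5879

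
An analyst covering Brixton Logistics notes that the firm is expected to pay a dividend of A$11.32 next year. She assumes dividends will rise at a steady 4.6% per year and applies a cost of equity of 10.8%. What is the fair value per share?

A$182.58

Gordon growth model: P₀ = D₁/(r − g), with D₁ = 11.32 given directly.
P₀ = 11.3200 / (0.108 − 0.046) = 11.3200 / 0.062 = 182.5806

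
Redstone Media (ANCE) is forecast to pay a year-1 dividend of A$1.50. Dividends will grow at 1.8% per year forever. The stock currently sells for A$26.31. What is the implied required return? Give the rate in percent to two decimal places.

Rearranging the constant-growth DDM: r = D₁/P₀ + g.
r = 1.5000 / 26.31 + 0.018 = 0.05701 + 0.018 = 0.07501

7.50%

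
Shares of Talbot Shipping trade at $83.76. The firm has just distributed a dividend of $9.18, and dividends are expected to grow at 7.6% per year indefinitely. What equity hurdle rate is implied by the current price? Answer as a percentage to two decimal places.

Rearranging the constant-growth DDM: r = D₁/P₀ + g.
D₁ = 9.18 × (1 + 0.076) = 9.8777.
r = 9.8777 / 83.76 + 0.076 = 0.11793 + 0.076 = 0.19393

19.39%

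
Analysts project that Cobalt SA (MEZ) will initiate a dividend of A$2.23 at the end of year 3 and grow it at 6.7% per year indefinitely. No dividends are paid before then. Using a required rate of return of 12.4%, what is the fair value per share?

A$30.97

Deferred-dividend DDM. At t=2 the remaining stream is a growing perpetuity with first payment D_3 = 2.23.
V_2 = D_3/(r−g) = 2.23/(0.124−0.067) = 39.1228
P₀ = V_2/(1+r)^2 = 39.1228/(1+0.124)^2 = 30.9669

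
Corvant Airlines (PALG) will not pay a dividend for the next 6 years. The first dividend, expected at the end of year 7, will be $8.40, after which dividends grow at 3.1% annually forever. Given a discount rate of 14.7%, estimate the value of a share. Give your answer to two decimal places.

$31.80

Deferred-dividend DDM. At t=6 the remaining stream is a growing perpetuity with first payment D_7 = 8.40.
V_6 = D_7/(r−g) = 8.40/(0.147−0.031) = 72.4138
P₀ = V_6/(1+r)^6 = 72.4138/(1+0.147)^6 = 31.8010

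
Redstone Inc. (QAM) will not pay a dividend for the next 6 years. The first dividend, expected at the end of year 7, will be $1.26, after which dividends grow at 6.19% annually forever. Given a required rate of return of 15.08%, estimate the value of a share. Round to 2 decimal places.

$6.10

Deferred-dividend DDM. At t=6 the remaining stream is a growing perpetuity with first payment D_7 = 1.26.
V_6 = D_7/(r−g) = 1.26/(0.1508−0.0619) = 14.1732
P₀ = V_6/(1+r)^6 = 14.1732/(1+0.1508)^6 = 6.1020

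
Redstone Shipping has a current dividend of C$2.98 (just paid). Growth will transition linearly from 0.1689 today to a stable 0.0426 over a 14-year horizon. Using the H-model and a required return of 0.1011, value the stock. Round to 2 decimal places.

H-model: P₀ = D₀[(1+g_L) + H(g_S−g_L)]/(r−g_L), with H = 14/2 = 7.
P₀ = 2.98 × [(1+0.0426) + 7×(0.1689−0.0426)] / (0.1011−0.0426)
   = 2.98 × 1.9267 / 0.0585 = 98.1464

C$98.15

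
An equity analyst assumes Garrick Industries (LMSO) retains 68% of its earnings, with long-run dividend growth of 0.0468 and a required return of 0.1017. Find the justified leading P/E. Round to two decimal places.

5.83

Payout ratio b = 1 − 0.68 = 0.32.
Justified leading P/E = b/(r−g) = 0.32/(0.1017−0.0468) = 5.8288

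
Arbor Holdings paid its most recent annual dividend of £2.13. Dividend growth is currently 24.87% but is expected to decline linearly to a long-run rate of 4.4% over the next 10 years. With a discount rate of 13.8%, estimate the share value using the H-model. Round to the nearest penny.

H-model: P₀ = D₀[(1+g_L) + H(g_S−g_L)]/(r−g_L), with H = 10/2 = 5.
P₀ = 2.13 × [(1+0.044) + 5×(0.2487−0.044)] / (0.138−0.044)
   = 2.13 × 2.0675 / 0.094 = 46.8487

£46.85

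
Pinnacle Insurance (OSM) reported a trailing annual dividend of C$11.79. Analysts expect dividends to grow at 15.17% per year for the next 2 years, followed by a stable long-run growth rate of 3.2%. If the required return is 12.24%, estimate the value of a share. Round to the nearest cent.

Two-stage DDM. Project D₁…D_2 at 0.1517, terminal growth 0.032, discount at r = 0.1224.
D_1 = 13.5785
D_2 = 15.6384
Terminal value at t=2: TV = D_3/(r−g) = 16.1388/(0.1224−0.032) = 178.5270
P₀ = 13.5785/(1+0.1224)^1 + 15.6384/(1+0.1224)^2 + 178.5270/(1+0.1224)^2 = 166.2240

C$166.22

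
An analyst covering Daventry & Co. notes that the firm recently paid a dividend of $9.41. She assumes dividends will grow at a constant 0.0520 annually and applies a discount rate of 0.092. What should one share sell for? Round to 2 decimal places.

Gordon growth model: P₀ = D₁/(r − g). D₁ = 9.41 × (1 + 0.052) = 9.8993.
P₀ = 9.8993 / (0.092 − 0.052) = 9.8993 / 0.04 = 247.4830

$247.48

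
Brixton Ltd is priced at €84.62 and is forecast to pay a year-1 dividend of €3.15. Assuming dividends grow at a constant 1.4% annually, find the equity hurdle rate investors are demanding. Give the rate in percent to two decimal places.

Rearranging the constant-growth DDM: r = D₁/P₀ + g.
r = 3.1500 / 84.62 + 0.014 = 0.03723 + 0.014 = 0.05123

5.12%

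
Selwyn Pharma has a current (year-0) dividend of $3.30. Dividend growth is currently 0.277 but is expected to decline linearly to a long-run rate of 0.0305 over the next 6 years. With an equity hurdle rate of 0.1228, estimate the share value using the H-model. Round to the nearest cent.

H-model: P₀ = D₀[(1+g_L) + H(g_S−g_L)]/(r−g_L), with H = 6/2 = 3.
P₀ = 3.30 × [(1+0.0305) + 3×(0.277−0.0305)] / (0.1228−0.0305)
   = 3.30 × 1.7700 / 0.0923 = 63.2828

$63.28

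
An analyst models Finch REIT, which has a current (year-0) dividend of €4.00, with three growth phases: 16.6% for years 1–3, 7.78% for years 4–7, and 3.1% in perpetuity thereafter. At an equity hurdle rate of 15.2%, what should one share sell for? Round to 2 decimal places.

€53.46

Three-stage DDM. Project D₁…D_7; terminal Gordon value at t=7 with g = 0.031; discount at r = 0.152.
D_1 = 4.6640
D_2 = 5.4382
D_3 = 6.3410
D_4 = 6.8343
D_5 = 7.3660
D_6 = 7.9391
D_7 = 8.5567
TV_7 = 8.8220/(0.152−0.031) = 72.9091
P₀ = Σ Dₜ/(1+r)ᵗ + TV_7/(1+r)^7 = 53.4575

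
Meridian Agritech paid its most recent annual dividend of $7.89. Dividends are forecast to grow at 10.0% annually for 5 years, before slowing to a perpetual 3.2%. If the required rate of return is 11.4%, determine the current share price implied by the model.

Two-stage DDM. Project D₁…D_5 at 0.1, terminal growth 0.032, discount at r = 0.114.
D_1 = 8.6790
D_2 = 9.5469
D_3 = 10.5016
D_4 = 11.5517
D_5 = 12.7069
Terminal value at t=5: TV = D_6/(r−g) = 13.1135/(0.114−0.032) = 159.9213
P₀ = 8.6790/(1+0.114)^1 + 9.5469/(1+0.114)^2 + 10.5016/(1+0.114)^3 + 11.5517/(1+0.114)^4 + 12.7069/(1+0.114)^5 + 159.9213/(1+0.114)^5 = 131.2012

$131.20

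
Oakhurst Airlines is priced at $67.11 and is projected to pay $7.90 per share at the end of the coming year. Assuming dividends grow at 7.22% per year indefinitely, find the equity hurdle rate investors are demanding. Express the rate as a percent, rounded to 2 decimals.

Rearranging the constant-growth DDM: r = D₁/P₀ + g.
r = 7.9000 / 67.11 + 0.0722 = 0.11772 + 0.0722 = 0.18992

18.99%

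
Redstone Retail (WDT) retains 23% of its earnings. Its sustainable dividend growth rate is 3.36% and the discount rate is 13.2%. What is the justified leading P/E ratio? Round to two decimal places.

7.83

Payout ratio b = 1 − 0.23 = 0.77.
Justified leading P/E = b/(r−g) = 0.77/(0.132−0.0336) = 7.8252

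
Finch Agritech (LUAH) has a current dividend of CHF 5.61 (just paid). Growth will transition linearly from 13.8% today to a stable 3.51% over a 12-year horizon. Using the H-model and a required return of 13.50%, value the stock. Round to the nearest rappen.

CHF 92.80

H-model: P₀ = D₀[(1+g_L) + H(g_S−g_L)]/(r−g_L), with H = 12/2 = 6.
P₀ = 5.61 × [(1+0.0351) + 6×(0.138−0.0351)] / (0.135−0.0351)
   = 5.61 × 1.6525 / 0.0999 = 92.7980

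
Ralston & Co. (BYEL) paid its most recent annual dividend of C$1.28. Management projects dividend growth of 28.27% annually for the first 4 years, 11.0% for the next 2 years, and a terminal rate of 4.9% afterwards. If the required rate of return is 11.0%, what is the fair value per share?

Three-stage DDM. Project D₁…D_6; terminal Gordon value at t=6 with g = 0.049; discount at r = 0.11.
D_1 = 1.6419
D_2 = 2.1060
D_3 = 2.7014
D_4 = 3.4651
D_5 = 3.8462
D_6 = 4.2693
TV_6 = 4.4785/(0.11−0.049) = 73.4179
P₀ = Σ Dₜ/(1+r)ᵗ + TV_6/(1+r)^6 = 51.2635

C$51.26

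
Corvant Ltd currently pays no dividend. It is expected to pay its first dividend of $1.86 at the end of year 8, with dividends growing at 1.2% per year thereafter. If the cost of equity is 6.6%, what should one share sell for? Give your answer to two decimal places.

Deferred-dividend DDM. At t=7 the remaining stream is a growing perpetuity with first payment D_8 = 1.86.
V_7 = D_8/(r−g) = 1.86/(0.066−0.012) = 34.4444
P₀ = V_7/(1+r)^7 = 34.4444/(1+0.066)^7 = 22.0201

$22.02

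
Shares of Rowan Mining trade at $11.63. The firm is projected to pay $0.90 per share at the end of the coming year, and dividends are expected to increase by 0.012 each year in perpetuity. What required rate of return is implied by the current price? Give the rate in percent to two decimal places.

Rearranging the constant-growth DDM: r = D₁/P₀ + g.
r = 0.9000 / 11.63 + 0.012 = 0.07739 + 0.012 = 0.08939

8.94%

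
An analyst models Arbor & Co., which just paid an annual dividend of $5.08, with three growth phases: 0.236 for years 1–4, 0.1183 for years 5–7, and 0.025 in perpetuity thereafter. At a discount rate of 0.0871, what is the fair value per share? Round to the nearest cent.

Three-stage DDM. Project D₁…D_7; terminal Gordon value at t=7 with g = 0.025; discount at r = 0.0871.
D_1 = 6.2789
D_2 = 7.7607
D_3 = 9.5922
D_4 = 11.8560
D_5 = 13.2585
D_6 = 14.8270
D_7 = 16.5811
TV_7 = 16.9956/(0.0871−0.025) = 273.6811
P₀ = Σ Dₜ/(1+r)ᵗ + TV_7/(1+r)^7 = 207.7864

$207.79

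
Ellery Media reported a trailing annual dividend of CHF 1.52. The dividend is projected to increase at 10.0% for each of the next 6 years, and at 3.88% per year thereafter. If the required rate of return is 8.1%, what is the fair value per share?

Two-stage DDM. Project D₁…D_6 at 0.1, terminal growth 0.0388, discount at r = 0.081.
D_1 = 1.6720
D_2 = 1.8392
D_3 = 2.0231
D_4 = 2.2254
D_5 = 2.4480
D_6 = 2.6928
Terminal value at t=6: TV = D_7/(r−g) = 2.7973/(0.081−0.0388) = 66.2856
P₀ = 1.6720/(1+0.081)^1 + 1.8392/(1+0.081)^2 + 2.0231/(1+0.081)^3 + 2.2254/(1+0.081)^4 + 2.4480/(1+0.081)^5 + 2.6928/(1+0.081)^6 + 66.2856/(1+0.081)^6 = 51.2376

CHF 51.24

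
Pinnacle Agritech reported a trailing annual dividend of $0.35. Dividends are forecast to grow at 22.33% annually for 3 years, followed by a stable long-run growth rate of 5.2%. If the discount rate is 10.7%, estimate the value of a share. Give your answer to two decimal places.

Two-stage DDM. Project D₁…D_3 at 0.2233, terminal growth 0.052, discount at r = 0.107.
D_1 = 0.4282
D_2 = 0.5238
D_3 = 0.6407
Terminal value at t=3: TV = D_4/(r−g) = 0.6740/(0.107−0.052) = 12.2552
P₀ = 0.4282/(1+0.107)^1 + 0.5238/(1+0.107)^2 + 0.6407/(1+0.107)^3 + 12.2552/(1+0.107)^3 = 10.3204

$10.32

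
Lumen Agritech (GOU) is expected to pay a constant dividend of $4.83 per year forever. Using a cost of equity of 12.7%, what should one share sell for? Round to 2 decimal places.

$38.03

Zero-growth DDM (perpetuity): P₀ = D/r = 4.83 / 0.127 = 38.0315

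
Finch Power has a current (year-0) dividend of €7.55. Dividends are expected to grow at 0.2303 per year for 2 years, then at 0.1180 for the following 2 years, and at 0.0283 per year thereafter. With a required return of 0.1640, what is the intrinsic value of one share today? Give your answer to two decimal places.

Three-stage DDM. Project D₁…D_4; terminal Gordon value at t=4 with g = 0.0283; discount at r = 0.164.
D_1 = 9.2888
D_2 = 11.4280
D_3 = 12.7765
D_4 = 14.2841
TV_4 = 14.6883/(0.164−0.0283) = 108.2412
P₀ = Σ Dₜ/(1+r)ᵗ + TV_4/(1+r)^4 = 91.2601

€91.26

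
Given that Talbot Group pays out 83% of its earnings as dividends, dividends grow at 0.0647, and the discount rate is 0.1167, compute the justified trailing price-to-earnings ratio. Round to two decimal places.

Justified trailing P/E = b(1+g)/(r−g) = 0.83×(1+0.0647)/(0.1167−0.0647) = 16.9942

16.99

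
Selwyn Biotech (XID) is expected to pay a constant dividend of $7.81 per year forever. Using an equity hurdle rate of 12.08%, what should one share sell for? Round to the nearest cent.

$64.65

Zero-growth DDM (perpetuity): P₀ = D/r = 7.81 / 0.1208 = 64.6523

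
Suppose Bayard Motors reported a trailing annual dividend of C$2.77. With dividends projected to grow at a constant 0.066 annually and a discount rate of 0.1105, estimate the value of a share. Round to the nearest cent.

C$66.36

Gordon growth model: P₀ = D₁/(r − g). D₁ = 2.77 × (1 + 0.066) = 2.9528.
P₀ = 2.9528 / (0.1105 − 0.066) = 2.9528 / 0.0445 = 66.3555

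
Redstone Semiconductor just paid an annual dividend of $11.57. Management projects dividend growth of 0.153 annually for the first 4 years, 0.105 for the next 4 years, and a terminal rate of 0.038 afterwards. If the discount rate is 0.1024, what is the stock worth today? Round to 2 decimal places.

$332.81

Three-stage DDM. Project D₁…D_8; terminal Gordon value at t=8 with g = 0.038; discount at r = 0.1024.
D_1 = 13.3402
D_2 = 15.3813
D_3 = 17.7346
D_4 = 20.4480
D_5 = 22.5950
D_6 = 24.9675
D_7 = 27.5891
D_8 = 30.4859
TV_8 = 31.6444/(0.1024−0.038) = 491.3729
P₀ = Σ Dₜ/(1+r)ᵗ + TV_8/(1+r)^8 = 332.8144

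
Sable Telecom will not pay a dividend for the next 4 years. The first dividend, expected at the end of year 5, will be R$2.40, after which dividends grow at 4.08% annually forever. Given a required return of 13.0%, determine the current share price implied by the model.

Deferred-dividend DDM. At t=4 the remaining stream is a growing perpetuity with first payment D_5 = 2.40.
V_4 = D_5/(r−g) = 2.40/(0.13−0.0408) = 26.9058
P₀ = V_4/(1+r)^4 = 26.9058/(1+0.13)^4 = 16.5018

R$16.50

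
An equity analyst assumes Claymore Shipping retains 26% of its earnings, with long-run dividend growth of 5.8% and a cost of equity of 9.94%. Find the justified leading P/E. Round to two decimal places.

17.87

Payout ratio b = 1 − 0.26 = 0.74.
Justified leading P/E = b/(r−g) = 0.74/(0.0994−0.058) = 17.8744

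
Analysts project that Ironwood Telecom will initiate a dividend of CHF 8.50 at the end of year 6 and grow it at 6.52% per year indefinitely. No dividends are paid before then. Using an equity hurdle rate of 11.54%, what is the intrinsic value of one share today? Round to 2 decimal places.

CHF 98.08

Deferred-dividend DDM. At t=5 the remaining stream is a growing perpetuity with first payment D_6 = 8.50.
V_5 = D_6/(r−g) = 8.50/(0.1154−0.0652) = 169.3227
P₀ = V_5/(1+r)^5 = 169.3227/(1+0.1154)^5 = 98.0758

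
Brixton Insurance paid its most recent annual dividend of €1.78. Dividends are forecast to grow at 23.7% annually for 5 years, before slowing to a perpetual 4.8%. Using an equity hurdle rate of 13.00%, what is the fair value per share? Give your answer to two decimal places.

Two-stage DDM. Project D₁…D_5 at 0.237, terminal growth 0.048, discount at r = 0.13.
D_1 = 2.2019
D_2 = 2.7237
D_3 = 3.3692
D_4 = 4.1677
D_5 = 5.1555
Terminal value at t=5: TV = D_6/(r−g) = 5.4029/(0.13−0.048) = 65.8895
P₀ = 2.2019/(1+0.13)^1 + 2.7237/(1+0.13)^2 + 3.3692/(1+0.13)^3 + 4.1677/(1+0.13)^4 + 5.1555/(1+0.13)^5 + 65.8895/(1+0.13)^5 = 47.5331

€47.53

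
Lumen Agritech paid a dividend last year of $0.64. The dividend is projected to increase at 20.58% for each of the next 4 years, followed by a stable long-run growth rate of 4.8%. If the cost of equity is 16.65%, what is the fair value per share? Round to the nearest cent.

$9.25

Two-stage DDM. Project D₁…D_4 at 0.2058, terminal growth 0.048, discount at r = 0.1665.
D_1 = 0.7717
D_2 = 0.9305
D_3 = 1.1220
D_4 = 1.3529
Terminal value at t=4: TV = D_5/(r−g) = 1.4179/(0.1665−0.048) = 11.9653
P₀ = 0.7717/(1+0.1665)^1 + 0.9305/(1+0.1665)^2 + 1.1220/(1+0.1665)^3 + 1.3529/(1+0.1665)^4 + 11.9653/(1+0.1665)^4 = 9.2453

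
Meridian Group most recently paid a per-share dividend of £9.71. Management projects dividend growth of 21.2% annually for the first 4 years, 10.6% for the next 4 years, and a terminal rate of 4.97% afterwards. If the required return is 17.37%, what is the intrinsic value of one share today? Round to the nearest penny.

Three-stage DDM. Project D₁…D_8; terminal Gordon value at t=8 with g = 0.0497; discount at r = 0.1737.
D_1 = 11.7685
D_2 = 14.2634
D_3 = 17.2873
D_4 = 20.9522
D_5 = 23.1731
D_6 = 25.6295
D_7 = 28.3462
D_8 = 31.3509
TV_8 = 32.9091/(0.1737−0.0497) = 265.3956
P₀ = Σ Dₜ/(1+r)ᵗ + TV_8/(1+r)^8 = 153.9602

£153.96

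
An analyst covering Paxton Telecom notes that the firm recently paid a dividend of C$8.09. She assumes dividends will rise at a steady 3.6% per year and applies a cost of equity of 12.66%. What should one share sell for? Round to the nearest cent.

C$92.51

Gordon growth model: P₀ = D₁/(r − g). D₁ = 8.09 × (1 + 0.036) = 8.3812.
P₀ = 8.3812 / (0.1266 − 0.036) = 8.3812 / 0.0906 = 92.5082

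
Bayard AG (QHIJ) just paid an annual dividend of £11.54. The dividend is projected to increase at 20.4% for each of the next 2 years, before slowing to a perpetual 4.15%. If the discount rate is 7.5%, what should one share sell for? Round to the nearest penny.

£477.45

Two-stage DDM. Project D₁…D_2 at 0.204, terminal growth 0.0415, discount at r = 0.075.
D_1 = 13.8942
D_2 = 16.7286
Terminal value at t=2: TV = D_3/(r−g) = 17.4228/(0.075−0.0415) = 520.0837
P₀ = 13.8942/(1+0.075)^1 + 16.7286/(1+0.075)^2 + 520.0837/(1+0.075)^2 = 477.4460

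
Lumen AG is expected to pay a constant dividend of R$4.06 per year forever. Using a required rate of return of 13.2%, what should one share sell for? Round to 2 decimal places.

Zero-growth DDM (perpetuity): P₀ = D/r = 4.06 / 0.132 = 30.7576

R$30.76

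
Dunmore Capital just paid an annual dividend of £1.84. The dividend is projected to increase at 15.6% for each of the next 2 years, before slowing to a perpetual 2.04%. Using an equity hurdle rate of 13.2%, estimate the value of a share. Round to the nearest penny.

Two-stage DDM. Project D₁…D_2 at 0.156, terminal growth 0.0204, discount at r = 0.132.
D_1 = 2.1270
D_2 = 2.4589
Terminal value at t=2: TV = D_3/(r−g) = 2.5090/(0.132−0.0204) = 22.4822
P₀ = 2.1270/(1+0.132)^1 + 2.4589/(1+0.132)^2 + 22.4822/(1+0.132)^2 = 21.3426

£21.34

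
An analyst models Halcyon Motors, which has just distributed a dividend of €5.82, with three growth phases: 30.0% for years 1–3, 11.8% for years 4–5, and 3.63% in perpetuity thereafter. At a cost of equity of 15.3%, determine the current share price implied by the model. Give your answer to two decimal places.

€107.88

Three-stage DDM. Project D₁…D_5; terminal Gordon value at t=5 with g = 0.0363; discount at r = 0.153.
D_1 = 7.5660
D_2 = 9.8358
D_3 = 12.7865
D_4 = 14.2954
D_5 = 15.9822
TV_5 = 16.5624/(0.153−0.0363) = 141.9225
P₀ = Σ Dₜ/(1+r)ᵗ + TV_5/(1+r)^5 = 107.8817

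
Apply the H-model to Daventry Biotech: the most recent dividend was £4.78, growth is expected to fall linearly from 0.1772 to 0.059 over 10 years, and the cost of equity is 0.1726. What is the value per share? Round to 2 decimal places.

£69.43

H-model: P₀ = D₀[(1+g_L) + H(g_S−g_L)]/(r−g_L), with H = 10/2 = 5.
P₀ = 4.78 × [(1+0.059) + 5×(0.1772−0.059)] / (0.1726−0.059)
   = 4.78 × 1.6500 / 0.1136 = 69.4278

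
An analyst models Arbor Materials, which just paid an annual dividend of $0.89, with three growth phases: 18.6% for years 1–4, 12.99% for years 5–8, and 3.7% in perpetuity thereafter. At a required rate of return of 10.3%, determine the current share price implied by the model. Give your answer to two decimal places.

Three-stage DDM. Project D₁…D_8; terminal Gordon value at t=8 with g = 0.037; discount at r = 0.103.
D_1 = 1.0555
D_2 = 1.2519
D_3 = 1.4847
D_4 = 1.7609
D_5 = 1.9896
D_6 = 2.2481
D_7 = 2.5401
D_8 = 2.8700
TV_8 = 2.9762/(0.103−0.037) = 45.0945
P₀ = Σ Dₜ/(1+r)ᵗ + TV_8/(1+r)^8 = 29.9215

$29.92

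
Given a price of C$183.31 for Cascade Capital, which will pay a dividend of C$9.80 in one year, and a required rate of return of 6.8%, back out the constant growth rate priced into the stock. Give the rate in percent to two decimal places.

1.45%

From P₀ = D₁/(r − g), the implied growth is g = r − D₁/P₀.
g = 0.068 − 9.80/183.31 = 0.068 − 0.05346 = 0.01454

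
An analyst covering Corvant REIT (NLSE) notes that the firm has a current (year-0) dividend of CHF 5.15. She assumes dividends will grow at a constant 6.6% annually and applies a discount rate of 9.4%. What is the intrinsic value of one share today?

CHF 196.07

Gordon growth model: P₀ = D₁/(r − g). D₁ = 5.15 × (1 + 0.066) = 5.4899.
P₀ = 5.4899 / (0.094 − 0.066) = 5.4899 / 0.028 = 196.0679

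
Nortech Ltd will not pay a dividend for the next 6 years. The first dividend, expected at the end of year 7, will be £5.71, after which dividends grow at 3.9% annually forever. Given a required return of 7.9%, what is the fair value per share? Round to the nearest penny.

Deferred-dividend DDM. At t=6 the remaining stream is a growing perpetuity with first payment D_7 = 5.71.
V_6 = D_7/(r−g) = 5.71/(0.079−0.039) = 142.7500
P₀ = V_6/(1+r)^6 = 142.7500/(1+0.079)^6 = 90.4581

£90.46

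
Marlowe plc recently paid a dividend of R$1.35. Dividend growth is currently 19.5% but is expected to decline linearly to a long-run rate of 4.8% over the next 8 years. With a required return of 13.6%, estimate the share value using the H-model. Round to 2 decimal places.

R$25.10

H-model: P₀ = D₀[(1+g_L) + H(g_S−g_L)]/(r−g_L), with H = 8/2 = 4.
P₀ = 1.35 × [(1+0.048) + 4×(0.195−0.048)] / (0.136−0.048)
   = 1.35 × 1.6360 / 0.088 = 25.0977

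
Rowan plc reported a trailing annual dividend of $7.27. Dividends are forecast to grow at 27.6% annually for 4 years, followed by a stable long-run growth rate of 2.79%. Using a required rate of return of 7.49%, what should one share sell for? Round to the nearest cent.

$361.20

Two-stage DDM. Project D₁…D_4 at 0.276, terminal growth 0.0279, discount at r = 0.0749.
D_1 = 9.2765
D_2 = 11.8368
D_3 = 15.1038
D_4 = 19.2725
Terminal value at t=4: TV = D_5/(r−g) = 19.8102/(0.0749−0.0279) = 421.4928
P₀ = 9.2765/(1+0.0749)^1 + 11.8368/(1+0.0749)^2 + 15.1038/(1+0.0749)^3 + 19.2725/(1+0.0749)^4 + 421.4928/(1+0.0749)^4 = 361.2043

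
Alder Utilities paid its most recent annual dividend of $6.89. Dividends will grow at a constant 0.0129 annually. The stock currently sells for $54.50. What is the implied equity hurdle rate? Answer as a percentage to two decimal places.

Rearranging the constant-growth DDM: r = D₁/P₀ + g.
D₁ = 6.89 × (1 + 0.0129) = 6.9789.
r = 6.9789 / 54.50 + 0.0129 = 0.12805 + 0.0129 = 0.14095

14.10%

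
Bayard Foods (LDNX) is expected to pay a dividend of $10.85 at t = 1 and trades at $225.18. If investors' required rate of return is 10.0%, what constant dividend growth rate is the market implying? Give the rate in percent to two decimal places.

From P₀ = D₁/(r − g), the implied growth is g = r − D₁/P₀.
g = 0.1 − 10.85/225.18 = 0.1 − 0.04818 = 0.05182

5.18%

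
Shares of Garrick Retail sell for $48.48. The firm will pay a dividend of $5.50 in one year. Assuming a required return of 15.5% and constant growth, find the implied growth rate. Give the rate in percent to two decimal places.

4.16%

From P₀ = D₁/(r − g), the implied growth is g = r − D₁/P₀.
g = 0.155 − 5.50/48.48 = 0.155 − 0.11345 = 0.04155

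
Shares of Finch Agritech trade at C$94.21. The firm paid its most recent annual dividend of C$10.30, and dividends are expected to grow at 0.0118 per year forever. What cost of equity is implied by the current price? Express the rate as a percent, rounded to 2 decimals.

Rearranging the constant-growth DDM: r = D₁/P₀ + g.
D₁ = 10.30 × (1 + 0.0118) = 10.4215.
r = 10.4215 / 94.21 + 0.0118 = 0.11062 + 0.0118 = 0.12242

12.24%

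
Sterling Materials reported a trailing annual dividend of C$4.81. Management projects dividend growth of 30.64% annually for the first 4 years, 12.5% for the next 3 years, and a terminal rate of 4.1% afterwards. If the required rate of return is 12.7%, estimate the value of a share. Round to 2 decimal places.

Three-stage DDM. Project D₁…D_7; terminal Gordon value at t=7 with g = 0.041; discount at r = 0.127.
D_1 = 6.2838
D_2 = 8.2091
D_3 = 10.7244
D_4 = 14.0104
D_5 = 15.7617
D_6 = 17.7319
D_7 = 19.9484
TV_7 = 20.7662/(0.127−0.041) = 241.4680
P₀ = Σ Dₜ/(1+r)ᵗ + TV_7/(1+r)^7 = 158.7438

C$158.74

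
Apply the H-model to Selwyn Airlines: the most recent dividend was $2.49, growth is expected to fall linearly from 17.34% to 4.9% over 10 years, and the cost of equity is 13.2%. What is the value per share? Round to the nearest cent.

H-model: P₀ = D₀[(1+g_L) + H(g_S−g_L)]/(r−g_L), with H = 10/2 = 5.
P₀ = 2.49 × [(1+0.049) + 5×(0.1734−0.049)] / (0.132−0.049)
   = 2.49 × 1.6710 / 0.083 = 50.1300

$50.13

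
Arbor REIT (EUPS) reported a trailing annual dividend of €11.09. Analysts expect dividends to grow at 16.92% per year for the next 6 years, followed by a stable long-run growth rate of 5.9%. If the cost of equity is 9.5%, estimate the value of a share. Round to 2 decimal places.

Two-stage DDM. Project D₁…D_6 at 0.1692, terminal growth 0.059, discount at r = 0.095.
D_1 = 12.9664
D_2 = 15.1603
D_3 = 17.7255
D_4 = 20.7246
D_5 = 24.2312
D_6 = 28.3312
Terminal value at t=6: TV = D_7/(r−g) = 30.0027/(0.095−0.059) = 833.4083
P₀ = 12.9664/(1+0.095)^1 + 15.1603/(1+0.095)^2 + 17.7255/(1+0.095)^3 + 20.7246/(1+0.095)^4 + 24.2312/(1+0.095)^5 + 28.3312/(1+0.095)^6 + 833.4083/(1+0.095)^6 = 567.7033

€567.70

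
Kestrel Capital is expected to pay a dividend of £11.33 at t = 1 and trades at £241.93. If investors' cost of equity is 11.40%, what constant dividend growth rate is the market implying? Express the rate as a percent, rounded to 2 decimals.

From P₀ = D₁/(r − g), the implied growth is g = r − D₁/P₀.
g = 0.114 − 11.33/241.93 = 0.114 − 0.04683 = 0.06717

6.72%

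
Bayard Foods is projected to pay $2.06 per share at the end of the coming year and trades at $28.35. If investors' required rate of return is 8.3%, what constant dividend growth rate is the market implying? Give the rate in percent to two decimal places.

1.03%

From P₀ = D₁/(r − g), the implied growth is g = r − D₁/P₀.
g = 0.083 − 2.06/28.35 = 0.083 − 0.07266 = 0.01034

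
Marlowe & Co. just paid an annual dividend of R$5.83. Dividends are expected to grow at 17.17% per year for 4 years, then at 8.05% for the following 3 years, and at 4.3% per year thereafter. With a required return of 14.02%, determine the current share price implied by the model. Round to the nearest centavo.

Three-stage DDM. Project D₁…D_7; terminal Gordon value at t=7 with g = 0.043; discount at r = 0.1402.
D_1 = 6.8310
D_2 = 8.0039
D_3 = 9.3782
D_4 = 10.9884
D_5 = 11.8730
D_6 = 12.8287
D_7 = 13.8614
TV_7 = 14.4575/(0.1402−0.043) = 148.7396
P₀ = Σ Dₜ/(1+r)ᵗ + TV_7/(1+r)^7 = 101.8769

R$101.88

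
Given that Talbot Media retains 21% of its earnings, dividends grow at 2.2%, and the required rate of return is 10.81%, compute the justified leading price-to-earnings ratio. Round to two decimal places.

9.18

Payout ratio b = 1 − 0.21 = 0.79.
Justified leading P/E = b/(r−g) = 0.79/(0.1081−0.022) = 9.1754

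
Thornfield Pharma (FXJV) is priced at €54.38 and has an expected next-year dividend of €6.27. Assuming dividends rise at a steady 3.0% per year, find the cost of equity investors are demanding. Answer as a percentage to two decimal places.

14.53%

Rearranging the constant-growth DDM: r = D₁/P₀ + g.
r = 6.2700 / 54.38 + 0.03 = 0.11530 + 0.03 = 0.14530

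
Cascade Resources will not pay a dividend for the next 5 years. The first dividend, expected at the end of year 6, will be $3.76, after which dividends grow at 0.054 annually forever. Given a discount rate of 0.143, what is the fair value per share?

Deferred-dividend DDM. At t=5 the remaining stream is a growing perpetuity with first payment D_6 = 3.76.
V_5 = D_6/(r−g) = 3.76/(0.143−0.054) = 42.2472
P₀ = V_5/(1+r)^5 = 42.2472/(1+0.143)^5 = 21.6554

$21.66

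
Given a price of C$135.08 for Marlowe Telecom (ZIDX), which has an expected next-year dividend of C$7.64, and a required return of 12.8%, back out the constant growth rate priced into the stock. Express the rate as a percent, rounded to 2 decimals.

From P₀ = D₁/(r − g), the implied growth is g = r − D₁/P₀.
g = 0.128 − 7.64/135.08 = 0.128 − 0.05656 = 0.07144

7.14%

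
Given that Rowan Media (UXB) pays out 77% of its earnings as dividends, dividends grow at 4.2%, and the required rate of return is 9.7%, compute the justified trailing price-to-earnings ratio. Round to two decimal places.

14.59

Justified trailing P/E = b(1+g)/(r−g) = 0.77×(1+0.042)/(0.097−0.042) = 14.5880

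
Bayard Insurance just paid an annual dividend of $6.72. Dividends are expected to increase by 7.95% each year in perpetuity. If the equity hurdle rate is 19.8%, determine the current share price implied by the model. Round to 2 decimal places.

$61.22

Gordon growth model: P₀ = D₁/(r − g). D₁ = 6.72 × (1 + 0.0795) = 7.2542.
P₀ = 7.2542 / (0.198 − 0.0795) = 7.2542 / 0.1185 = 61.2172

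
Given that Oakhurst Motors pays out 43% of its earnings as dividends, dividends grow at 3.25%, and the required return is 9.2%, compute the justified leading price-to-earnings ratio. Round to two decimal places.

Justified leading P/E = b/(r−g) = 0.43/(0.092−0.0325) = 7.2269

7.23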